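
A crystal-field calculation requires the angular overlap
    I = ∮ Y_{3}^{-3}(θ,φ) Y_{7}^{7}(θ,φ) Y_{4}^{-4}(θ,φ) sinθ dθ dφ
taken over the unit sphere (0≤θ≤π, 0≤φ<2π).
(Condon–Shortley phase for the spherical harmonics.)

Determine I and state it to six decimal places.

-0.369241

Checks pass: Σm=0; 14 even; l₃=4∈[4,10].
(2·3+1)(2·7+1)(2·4+1) = 945
Δ: 6! 0! 8! / 15! → 1/45045
sum: t=3:−1/20736 = -1/20736
3j²(3 7 4; 0 0 0) = Δ·Π!·Σ² = 35/1287  (sign -1)
sum: t=6:+1/29030400 = 1/29030400
3j²(3 7 4; -3 7 -4) = Δ·Π!·Σ² = 1/15  (sign +1)
combine: 4πI² = 945·35/1287·1/15 = 245/143
take √, sign -1: I = -0.36924115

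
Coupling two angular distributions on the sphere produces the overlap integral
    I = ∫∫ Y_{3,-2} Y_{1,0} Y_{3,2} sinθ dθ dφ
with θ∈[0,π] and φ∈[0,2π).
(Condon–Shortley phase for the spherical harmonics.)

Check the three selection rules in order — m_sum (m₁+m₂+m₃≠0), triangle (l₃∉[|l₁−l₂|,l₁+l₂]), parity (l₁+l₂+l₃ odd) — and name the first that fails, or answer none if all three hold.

m₁+m₂+m₃ = -2 + 0 + 2 = 0  ✓
triangle: |3−1|=2 ≤ l₃=3 ≤ 3+1=4  ✓
parity: l₁+l₂+l₃ = 7 is odd  ✗

parity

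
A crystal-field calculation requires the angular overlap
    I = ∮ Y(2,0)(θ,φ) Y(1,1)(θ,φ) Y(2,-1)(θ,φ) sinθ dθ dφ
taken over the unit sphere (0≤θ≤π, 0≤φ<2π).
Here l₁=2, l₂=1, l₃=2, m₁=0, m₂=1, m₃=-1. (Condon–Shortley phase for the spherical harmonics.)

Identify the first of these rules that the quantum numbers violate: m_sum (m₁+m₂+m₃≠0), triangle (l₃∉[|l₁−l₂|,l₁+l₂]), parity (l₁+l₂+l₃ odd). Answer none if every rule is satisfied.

parity

m₁+m₂+m₃ = 0 + 1 − 1 = 0  ✓
triangle: |2−1|=1 ≤ l₃=2 ≤ 2+1=3  ✓
parity: l₁+l₂+l₃ = 5 is odd  ✗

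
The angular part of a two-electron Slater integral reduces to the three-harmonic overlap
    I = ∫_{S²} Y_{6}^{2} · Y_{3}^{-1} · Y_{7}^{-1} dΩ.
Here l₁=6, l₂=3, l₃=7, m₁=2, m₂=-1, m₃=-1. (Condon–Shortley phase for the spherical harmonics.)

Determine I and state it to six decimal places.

m-sum 0 ✓  L=16 even ✓  3≤7≤9 ✓
Π(2lᵢ+1) = 13×7×15 = 1365
triangle coeff Δ(6,3,7) = 1/2042040
Σ_t [0,2]: t=0:+1/207360 t=1:−1/57600 t=2:+1/207360 = -1/129600
(3j)²=168/12155 [(6 3 7; 0 0 0)], sign=+1
Σ_t [0,2]: t=0:+1/138240 t=1:−1/181440 t=2:+1/3870720 = 23/11612160
(3j)²=529/204204 [(6 3 7; 2 -1 -1)], sign=+1
⇒ 4πI² = 22218/454597
I = (+1)√(22218/454597/(4π)) = 0.06236404

0.062364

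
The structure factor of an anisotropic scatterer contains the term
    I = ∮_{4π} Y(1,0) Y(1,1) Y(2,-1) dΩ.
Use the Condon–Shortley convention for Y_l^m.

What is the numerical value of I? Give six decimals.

-0.218510

Checks pass: Σm=0; 4 even; l₃=2∈[0,2].
(2·1+1)(2·1+1)(2·2+1) = 45
Δ: 0! 2! 2! / 5! → 1/30
sum: t=0:+1/1 = 1/1
3j²(1 1 2; 0 0 0) = Δ·Π!·Σ² = 2/15  (sign +1)
sum: t=0:+1/2 = 1/2
3j²(1 1 2; 0 1 -1) = Δ·Π!·Σ² = 1/10  (sign -1)
combine: 4πI² = 45·2/15·1/10 = 3/5
take √, sign -1: I = -0.21850969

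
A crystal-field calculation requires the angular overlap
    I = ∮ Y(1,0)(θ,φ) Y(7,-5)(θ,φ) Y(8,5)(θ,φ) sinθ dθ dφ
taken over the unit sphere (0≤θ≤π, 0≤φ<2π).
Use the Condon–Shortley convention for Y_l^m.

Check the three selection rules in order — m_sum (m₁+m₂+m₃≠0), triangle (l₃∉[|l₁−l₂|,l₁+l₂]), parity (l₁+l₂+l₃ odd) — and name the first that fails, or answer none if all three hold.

none

m₁+m₂+m₃ = 0 − 5 + 5 = 0  ✓
triangle: |1−7|=6 ≤ l₃=8 ≤ 1+7=8  ✓
parity: l₁+l₂+l₃ = 16 is even  ✓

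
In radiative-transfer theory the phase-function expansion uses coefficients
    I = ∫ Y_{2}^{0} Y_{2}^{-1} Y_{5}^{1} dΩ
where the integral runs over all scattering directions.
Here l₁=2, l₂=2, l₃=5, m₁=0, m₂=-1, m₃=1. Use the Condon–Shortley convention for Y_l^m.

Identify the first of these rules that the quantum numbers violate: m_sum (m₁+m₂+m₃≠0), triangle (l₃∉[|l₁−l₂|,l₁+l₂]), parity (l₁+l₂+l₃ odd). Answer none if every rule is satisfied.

m₁+m₂+m₃ = 0 − 1 + 1 = 0  ✓
triangle: |2−2|=0 ≤ l₃=5 ≤ 2+2=4  ✗
parity: l₁+l₂+l₃ = 9 is odd

triangle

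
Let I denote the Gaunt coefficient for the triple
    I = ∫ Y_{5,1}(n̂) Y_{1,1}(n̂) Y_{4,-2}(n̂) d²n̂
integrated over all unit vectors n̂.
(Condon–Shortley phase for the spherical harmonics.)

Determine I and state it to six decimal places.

-0.120286

Checks pass: Σm=0; 10 even; l₃=4∈[4,6].
(2·5+1)(2·1+1)(2·4+1) = 297
Δ: 2! 8! 0! / 11! → 1/495
sum: t=1:−1/576 = -1/576
3j²(5 1 4; 0 0 0) = Δ·Π!·Σ² = 5/99  (sign -1)
sum: t=2:+1/2880 = 1/2880
3j²(5 1 4; 1 1 -2) = Δ·Π!·Σ² = 2/165  (sign +1)
combine: 4πI² = 297·5/99·2/165 = 2/11
take √, sign -1: I = -0.12028562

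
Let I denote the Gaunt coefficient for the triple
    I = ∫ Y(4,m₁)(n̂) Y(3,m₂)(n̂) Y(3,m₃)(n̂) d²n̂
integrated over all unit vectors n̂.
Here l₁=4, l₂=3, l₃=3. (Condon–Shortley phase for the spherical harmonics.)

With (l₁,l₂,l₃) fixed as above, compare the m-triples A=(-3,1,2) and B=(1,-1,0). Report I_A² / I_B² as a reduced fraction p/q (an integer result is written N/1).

Same 4,3,3: normalisation and zero-m 3j drop out of the ratio.
A: Δ: 4! 4! 2! / 11! → 1/34650; sum: t=3:−1/144 t=4:+1/288 = -1/288; 3j²(4 3 3; -3 1 2) = Δ·Π!·Σ² = 1/99  (sign +1)
B: Δ: 4! 4! 2! / 11! → 1/34650; sum: t=0:+1/288 t=1:−1/24 t=2:+1/48 = -5/288; 3j²(4 3 3; 1 -1 0) = Δ·Π!·Σ² = 5/462  (sign +1)
I_A²/I_B² = (1/99)/(5/462) = 14/15

14/15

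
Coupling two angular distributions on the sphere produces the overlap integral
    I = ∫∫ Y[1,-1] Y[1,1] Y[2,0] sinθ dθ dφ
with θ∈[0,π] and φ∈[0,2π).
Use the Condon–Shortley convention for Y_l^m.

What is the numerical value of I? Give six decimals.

0.126157

Rules hold: Σm=0, L=4 even, 0≤2≤2.
N = 3·3·5 = 45
Δ = 0!·2!·2!/5! = 1/30
Racah Σ t=0..0: t=0:+1/1 = 1/1
⇒ 3j(1 1 2; 0 0 0)² = 2/15, sgn +1
Racah Σ t=0..0: t=0:+1/4 = 1/4
⇒ 3j(1 1 2; -1 1 0)² = 1/30, sgn +1
4πI² = N·(3j₀)²·(3jₘ)² = 1/5
I = +1·√(0.2/4π) = 0.12615663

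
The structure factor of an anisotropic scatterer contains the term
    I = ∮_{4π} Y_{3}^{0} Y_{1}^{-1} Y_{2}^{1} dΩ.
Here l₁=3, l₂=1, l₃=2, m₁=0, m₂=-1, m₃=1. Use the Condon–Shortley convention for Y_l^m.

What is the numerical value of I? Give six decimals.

Rules hold: Σm=0, L=6 even, 2≤2≤4.
N = 7·3·5 = 105
Δ = 2!·4!·0!/7! = 1/105
Racah Σ t=1..1: t=1:−1/4 = -1/4
⇒ 3j(3 1 2; 0 0 0)² = 3/35, sgn -1
Racah Σ t=0..0: t=0:+1/12 = 1/12
⇒ 3j(3 1 2; 0 -1 1)² = 1/35, sgn -1
4πI² = N·(3j₀)²·(3jₘ)² = 9/35
I = +1·√(0.257143/4π) = 0.14304817

0.143048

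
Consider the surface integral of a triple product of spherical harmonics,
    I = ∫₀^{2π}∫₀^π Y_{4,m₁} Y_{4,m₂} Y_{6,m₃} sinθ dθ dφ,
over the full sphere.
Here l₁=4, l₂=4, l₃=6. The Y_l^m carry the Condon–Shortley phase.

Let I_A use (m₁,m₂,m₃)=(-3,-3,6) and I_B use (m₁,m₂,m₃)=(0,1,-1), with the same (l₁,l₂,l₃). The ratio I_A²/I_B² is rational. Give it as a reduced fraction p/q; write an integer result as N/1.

Same 4,4,6: normalisation and zero-m 3j drop out of the ratio.
A: Δ: 2! 6! 6! / 15! → 1/1261260; sum: t=1:−1/518400 = -1/518400; 3j²(4 4 6; -3 -3 6) = Δ·Π!·Σ² = 7/195  (sign -1)
B: Δ: 2! 6! 6! / 15! → 1/1261260; sum: t=0:+1/11520 t=1:−1/1728 t=2:+1/3456 = -7/34560; 3j²(4 4 6; 0 1 -1) = Δ·Π!·Σ² = 7/858  (sign +1)
I_A²/I_B² = (7/195)/(7/858) = 22/5

22/5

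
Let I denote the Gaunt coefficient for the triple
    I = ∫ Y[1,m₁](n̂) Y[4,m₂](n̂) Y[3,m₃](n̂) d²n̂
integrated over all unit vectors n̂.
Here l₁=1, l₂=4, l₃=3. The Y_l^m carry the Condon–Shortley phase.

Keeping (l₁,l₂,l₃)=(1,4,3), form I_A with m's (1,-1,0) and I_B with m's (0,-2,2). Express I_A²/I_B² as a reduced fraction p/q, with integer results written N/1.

Same 1,4,3: normalisation and zero-m 3j drop out of the ratio.
A: Δ: 2! 0! 6! / 9! → 1/252; sum: t=0:+1/72 = 1/72; 3j²(1 4 3; 1 -1 0) = Δ·Π!·Σ² = 5/126  (sign -1)
B: Δ: 2! 0! 6! / 9! → 1/252; sum: t=1:−1/120 = -1/120; 3j²(1 4 3; 0 -2 2) = Δ·Π!·Σ² = 1/21  (sign +1)
I_A²/I_B² = (5/126)/(1/21) = 5/6

5/6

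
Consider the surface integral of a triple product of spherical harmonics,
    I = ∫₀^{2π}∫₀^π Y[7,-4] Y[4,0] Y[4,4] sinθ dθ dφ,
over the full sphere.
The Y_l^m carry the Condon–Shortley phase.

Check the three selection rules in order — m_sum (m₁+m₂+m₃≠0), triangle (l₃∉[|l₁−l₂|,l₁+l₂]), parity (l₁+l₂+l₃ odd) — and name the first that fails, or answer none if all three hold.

Σmᵢ = 0  ✓
l₃∈[|l₁−l₂|,l₁+l₂]=[3,11], have l₃=4  ✓
Σlᵢ = 15 ⇒ odd  ✗

parity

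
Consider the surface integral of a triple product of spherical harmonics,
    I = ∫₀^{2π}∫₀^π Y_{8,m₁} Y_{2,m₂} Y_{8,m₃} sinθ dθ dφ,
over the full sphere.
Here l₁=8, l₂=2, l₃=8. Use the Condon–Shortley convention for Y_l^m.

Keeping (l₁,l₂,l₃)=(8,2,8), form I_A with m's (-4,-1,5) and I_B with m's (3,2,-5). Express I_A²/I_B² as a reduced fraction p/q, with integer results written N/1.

27/20

Same 8,2,8: normalisation and zero-m 3j drop out of the ratio.
A: Δ: 2! 14! 2! / 19! → 1/348840; sum: t=0:+1/1916006400 t=1:−1/479001600 = -1/638668800; 3j²(8 2 8; -4 -1 5) = Δ·Π!·Σ² = 117/6460  (sign +1)
B: Δ: 2! 14! 2! / 19! → 1/348840; sum: t=2:+1/958003200 = 1/958003200; 3j²(8 2 8; 3 2 -5) = Δ·Π!·Σ² = 13/969  (sign -1)
I_A²/I_B² = (117/6460)/(13/969) = 27/20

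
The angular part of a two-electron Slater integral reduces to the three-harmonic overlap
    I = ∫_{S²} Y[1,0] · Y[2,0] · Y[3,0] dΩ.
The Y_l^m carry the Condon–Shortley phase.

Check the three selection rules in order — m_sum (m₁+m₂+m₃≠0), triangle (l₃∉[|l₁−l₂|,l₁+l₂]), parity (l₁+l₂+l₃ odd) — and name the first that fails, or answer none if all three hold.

Σmᵢ = 0  ✓
l₃∈[|l₁−l₂|,l₁+l₂]=[1,3], have l₃=3  ✓
Σlᵢ = 6 ⇒ even  ✓

none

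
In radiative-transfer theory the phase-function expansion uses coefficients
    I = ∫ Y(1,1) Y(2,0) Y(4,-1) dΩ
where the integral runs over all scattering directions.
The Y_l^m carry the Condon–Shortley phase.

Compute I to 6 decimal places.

0.000000

triangle: need 1≤l₃≤3, have 4; I=0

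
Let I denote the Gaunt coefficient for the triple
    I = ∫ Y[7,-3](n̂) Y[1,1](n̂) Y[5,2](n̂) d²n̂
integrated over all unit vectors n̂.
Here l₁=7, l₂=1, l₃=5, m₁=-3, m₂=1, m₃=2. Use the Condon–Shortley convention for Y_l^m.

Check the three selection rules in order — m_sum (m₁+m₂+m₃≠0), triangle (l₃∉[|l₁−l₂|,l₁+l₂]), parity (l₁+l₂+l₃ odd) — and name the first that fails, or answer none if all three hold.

m₁+m₂+m₃ = -3 + 1 + 2 = 0  ✓
triangle: |7−1|=6 ≤ l₃=5 ≤ 7+1=8  ✗
parity: l₁+l₂+l₃ = 13 is odd

triangle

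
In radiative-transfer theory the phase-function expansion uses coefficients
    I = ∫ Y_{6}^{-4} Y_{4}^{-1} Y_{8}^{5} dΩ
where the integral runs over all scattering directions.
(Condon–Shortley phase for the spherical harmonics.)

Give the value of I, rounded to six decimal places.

-0.007283

Checks pass: Σm=0; 18 even; l₃=8∈[2,10].
(2·6+1)(2·4+1)(2·8+1) = 1989
Δ: 2! 10! 6! / 19! → 1/23279256
sum: t=0:+1/1658880 t=1:−1/518400 t=2:+1/1658880 = -1/1382400
3j²(6 4 8; 0 0 0) = Δ·Π!·Σ² = 504/46189  (sign -1)
sum: t=0:+1/261273600 t=1:−1/17418240 t=2:+1/19353600 = -1/522547200
3j²(6 4 8; -4 -1 5) = Δ·Π!·Σ² = 5/162792  (sign +1)
combine: 4πI² = 1989·504/46189·5/162792 = 45/67507
take √, sign -1: I = -0.00728328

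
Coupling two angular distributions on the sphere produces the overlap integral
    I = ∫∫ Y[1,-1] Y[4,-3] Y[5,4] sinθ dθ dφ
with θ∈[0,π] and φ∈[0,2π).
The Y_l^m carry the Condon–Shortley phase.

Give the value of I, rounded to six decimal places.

0.294638

Checks pass: Σm=0; 10 even; l₃=5∈[3,5].
(2·1+1)(2·4+1)(2·5+1) = 297
Δ: 0! 2! 8! / 11! → 1/495
sum: t=0:+1/576 = 1/576
3j²(1 4 5; 0 0 0) = Δ·Π!·Σ² = 5/99  (sign -1)
sum: t=0:+1/10080 = 1/10080
3j²(1 4 5; -1 -3 4) = Δ·Π!·Σ² = 4/55  (sign -1)
combine: 4πI² = 297·5/99·4/55 = 12/11
take √, sign +1: I = 0.29463840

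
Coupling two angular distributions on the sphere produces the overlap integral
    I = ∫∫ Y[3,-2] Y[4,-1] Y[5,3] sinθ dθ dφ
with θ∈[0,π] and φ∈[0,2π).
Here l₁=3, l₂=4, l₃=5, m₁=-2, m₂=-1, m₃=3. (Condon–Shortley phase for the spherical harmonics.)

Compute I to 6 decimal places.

Rules hold: Σm=0, L=12 even, 1≤5≤7.
N = 7·9·11 = 693
Δ = 2!·4!·6!/13! = 1/180180
Racah Σ t=0..2: t=0:+1/576 t=1:−1/144 t=2:+1/576 = -1/288
⇒ 3j(3 4 5; 0 0 0)² = 20/1001, sgn +1
Racah Σ t=1..2: t=1:−1/1152 t=2:+1/1440 = -1/5760
⇒ 3j(3 4 5; -2 -1 3)² = 1/858, sgn -1
4πI² = N·(3j₀)²·(3jₘ)² = 30/1859
I = -1·√(0.0161377/4π) = -0.03583571

-0.035836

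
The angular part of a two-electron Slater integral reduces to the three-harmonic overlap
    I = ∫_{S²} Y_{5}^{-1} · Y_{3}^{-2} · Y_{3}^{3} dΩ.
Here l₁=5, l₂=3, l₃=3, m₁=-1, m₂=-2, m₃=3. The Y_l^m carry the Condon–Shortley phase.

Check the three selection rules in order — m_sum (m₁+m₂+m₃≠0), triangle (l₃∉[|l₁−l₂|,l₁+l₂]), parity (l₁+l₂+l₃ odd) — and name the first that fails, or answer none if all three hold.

parity

Σmᵢ = 0  ✓
l₃∈[|l₁−l₂|,l₁+l₂]=[2,8], have l₃=3  ✓
Σlᵢ = 11 ⇒ odd  ✗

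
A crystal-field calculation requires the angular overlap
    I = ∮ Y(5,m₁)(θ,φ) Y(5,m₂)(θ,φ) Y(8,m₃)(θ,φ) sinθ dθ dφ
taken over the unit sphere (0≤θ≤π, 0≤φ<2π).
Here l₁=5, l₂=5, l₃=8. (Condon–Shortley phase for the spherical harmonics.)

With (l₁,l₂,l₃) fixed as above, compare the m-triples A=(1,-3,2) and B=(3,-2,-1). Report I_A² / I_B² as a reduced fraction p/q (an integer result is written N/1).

l's match ⇒ only the (l;m) 3-j factors differ between A and B.
A: triangle coeff Δ(5,5,8) = 1/37413090; Σ_t [0,2]: t=0:+1/1658880 t=1:−1/3628800 t=2:+1/116121600 = 13/38707200; (3j)²=39/3553 [(5 5 8; 1 -3 2)], sign=+1
B: triangle coeff Δ(5,5,8) = 1/37413090; Σ_t [0,2]: t=0:+1/2073600 t=1:−1/7257600 t=2:+1/406425600 = 47/135475200; (3j)²=6627/461890 [(5 5 8; 3 -2 -1)], sign=-1
I_A²/I_B² = (39/3553)/(6627/461890) = 1690/2209

1690/2209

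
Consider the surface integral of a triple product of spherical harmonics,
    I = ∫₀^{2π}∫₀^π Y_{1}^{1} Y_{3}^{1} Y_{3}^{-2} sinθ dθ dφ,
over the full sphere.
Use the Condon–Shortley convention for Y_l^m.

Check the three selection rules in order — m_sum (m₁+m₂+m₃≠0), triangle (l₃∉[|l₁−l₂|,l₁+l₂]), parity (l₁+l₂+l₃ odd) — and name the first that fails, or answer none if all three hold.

m₁+m₂+m₃ = 1 + 1 − 2 = 0  ✓
triangle: |1−3|=2 ≤ l₃=3 ≤ 1+3=4  ✓
parity: l₁+l₂+l₃ = 7 is odd  ✗

parity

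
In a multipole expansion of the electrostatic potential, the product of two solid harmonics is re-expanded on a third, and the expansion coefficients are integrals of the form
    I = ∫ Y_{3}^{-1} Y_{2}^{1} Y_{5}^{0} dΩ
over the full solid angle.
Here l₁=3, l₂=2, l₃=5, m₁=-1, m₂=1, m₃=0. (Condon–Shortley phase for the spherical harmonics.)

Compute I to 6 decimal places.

Rules hold: Σm=0, L=10 even, 1≤5≤5.
N = 7·5·11 = 385
Δ = 0!·6!·4!/11! = 1/2310
Racah Σ t=0..0: t=0:+1/144 = 1/144
⇒ 3j(3 2 5; 0 0 0)² = 10/231, sgn -1
Racah Σ t=0..0: t=0:+1/288 = 1/288
⇒ 3j(3 2 5; -1 1 0)² = 5/231, sgn -1
4πI² = N·(3j₀)²·(3jₘ)² = 250/693
I = +1·√(0.36075/4π) = 0.16943318

0.169433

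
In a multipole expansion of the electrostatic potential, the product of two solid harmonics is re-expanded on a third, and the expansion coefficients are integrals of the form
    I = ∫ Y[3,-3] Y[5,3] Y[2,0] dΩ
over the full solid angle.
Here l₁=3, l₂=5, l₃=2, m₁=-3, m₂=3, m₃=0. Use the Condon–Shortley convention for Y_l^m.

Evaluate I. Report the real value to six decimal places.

-0.126792

m-sum 0 ✓  L=10 even ✓  2≤2≤8 ✓
Π(2lᵢ+1) = 7×11×5 = 385
triangle coeff Δ(3,5,2) = 1/2310
Σ_t [3,3]: t=3:−1/144 = -1/144
(3j)²=10/231 [(3 5 2; 0 0 0)], sign=-1
Σ_t [6,6]: t=6:+1/2880 = 1/2880
(3j)²=2/165 [(3 5 2; -3 3 0)], sign=+1
⇒ 4πI² = 20/99
I = (-1)√(20/99/(4π)) = -0.12679218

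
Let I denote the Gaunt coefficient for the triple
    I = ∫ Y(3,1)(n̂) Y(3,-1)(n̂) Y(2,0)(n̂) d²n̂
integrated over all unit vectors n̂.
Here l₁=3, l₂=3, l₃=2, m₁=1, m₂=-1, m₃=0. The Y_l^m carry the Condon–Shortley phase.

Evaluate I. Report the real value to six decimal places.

-0.126157

Checks pass: Σm=0; 8 even; l₃=2∈[0,6].
(2·3+1)(2·3+1)(2·2+1) = 245
Δ: 4! 2! 2! / 9! → 1/3780
sum: t=1:−1/24 t=2:+1/4 t=3:−1/24 = 1/6
3j²(3 3 2; 0 0 0) = Δ·Π!·Σ² = 4/105  (sign +1)
sum: t=0:+1/96 t=1:−1/6 t=2:+1/16 = -3/32
3j²(3 3 2; 1 -1 0) = Δ·Π!·Σ² = 3/140  (sign -1)
combine: 4πI² = 245·4/105·3/140 = 1/5
take √, sign -1: I = -0.12615663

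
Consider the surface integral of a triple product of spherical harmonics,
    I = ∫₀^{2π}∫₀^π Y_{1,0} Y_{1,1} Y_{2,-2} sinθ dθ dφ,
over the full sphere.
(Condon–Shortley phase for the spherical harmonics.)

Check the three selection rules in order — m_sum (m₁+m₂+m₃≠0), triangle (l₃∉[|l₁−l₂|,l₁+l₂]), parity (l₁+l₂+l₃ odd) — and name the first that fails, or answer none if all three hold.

m_sum

Σmᵢ = -1  ✗
l₃∈[|l₁−l₂|,l₁+l₂]=[0,2], have l₃=2
Σlᵢ = 4 ⇒ even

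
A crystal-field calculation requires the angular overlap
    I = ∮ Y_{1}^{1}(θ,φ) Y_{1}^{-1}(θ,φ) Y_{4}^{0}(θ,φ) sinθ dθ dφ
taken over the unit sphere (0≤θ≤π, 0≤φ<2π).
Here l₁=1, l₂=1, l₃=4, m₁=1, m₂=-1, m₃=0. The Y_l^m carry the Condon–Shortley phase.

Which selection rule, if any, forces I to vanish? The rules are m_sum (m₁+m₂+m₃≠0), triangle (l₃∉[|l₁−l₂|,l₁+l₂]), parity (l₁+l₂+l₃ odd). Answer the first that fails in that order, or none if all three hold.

triangle

Σmᵢ = 0  ✓
l₃∈[|l₁−l₂|,l₁+l₂]=[0,2], have l₃=4  ✗
Σlᵢ = 6 ⇒ even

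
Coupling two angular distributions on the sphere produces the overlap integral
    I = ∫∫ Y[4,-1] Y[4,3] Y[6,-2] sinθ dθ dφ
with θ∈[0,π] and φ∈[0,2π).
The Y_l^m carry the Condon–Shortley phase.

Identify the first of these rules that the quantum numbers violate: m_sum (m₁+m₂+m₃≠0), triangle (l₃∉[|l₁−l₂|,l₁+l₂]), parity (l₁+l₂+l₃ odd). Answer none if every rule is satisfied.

Σmᵢ = 0  ✓
l₃∈[|l₁−l₂|,l₁+l₂]=[0,8], have l₃=6  ✓
Σlᵢ = 14 ⇒ even  ✓

none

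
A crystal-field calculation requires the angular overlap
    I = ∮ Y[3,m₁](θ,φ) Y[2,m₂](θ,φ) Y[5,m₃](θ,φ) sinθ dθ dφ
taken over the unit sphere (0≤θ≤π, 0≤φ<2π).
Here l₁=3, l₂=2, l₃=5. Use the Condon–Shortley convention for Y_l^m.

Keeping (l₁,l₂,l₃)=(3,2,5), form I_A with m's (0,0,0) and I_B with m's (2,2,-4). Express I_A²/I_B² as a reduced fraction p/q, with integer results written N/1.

50/63

Same 3,2,5: normalisation and zero-m 3j drop out of the ratio.
A: Δ: 0! 6! 4! / 11! → 1/2310; sum: t=0:+1/144 = 1/144; 3j²(3 2 5; 0 0 0) = Δ·Π!·Σ² = 10/231  (sign -1)
B: Δ: 0! 6! 4! / 11! → 1/2310; sum: t=0:+1/2880 = 1/2880; 3j²(3 2 5; 2 2 -4) = Δ·Π!·Σ² = 3/55  (sign -1)
I_A²/I_B² = (10/231)/(3/55) = 50/63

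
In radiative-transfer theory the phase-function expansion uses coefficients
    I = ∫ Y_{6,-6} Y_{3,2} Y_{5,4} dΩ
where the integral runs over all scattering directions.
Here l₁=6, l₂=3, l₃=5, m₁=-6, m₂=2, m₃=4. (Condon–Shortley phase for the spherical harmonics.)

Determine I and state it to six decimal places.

0.207001

m-sum 0 ✓  L=14 even ✓  3≤5≤9 ✓
Π(2lᵢ+1) = 13×7×11 = 1001
triangle coeff Δ(6,3,5) = 1/675675
Σ_t [1,3]: t=1:−1/8640 t=2:+1/2304 t=3:−1/8640 = 7/34560
(3j)²=7/429 [(6 3 5; 0 0 0)], sign=-1
Σ_t [4,4]: t=4:+1/967680 = 1/967680
(3j)²=3/91 [(6 3 5; -6 2 4)], sign=-1
⇒ 4πI² = 7/13
I = (+1)√(7/13/(4π)) = 0.20700098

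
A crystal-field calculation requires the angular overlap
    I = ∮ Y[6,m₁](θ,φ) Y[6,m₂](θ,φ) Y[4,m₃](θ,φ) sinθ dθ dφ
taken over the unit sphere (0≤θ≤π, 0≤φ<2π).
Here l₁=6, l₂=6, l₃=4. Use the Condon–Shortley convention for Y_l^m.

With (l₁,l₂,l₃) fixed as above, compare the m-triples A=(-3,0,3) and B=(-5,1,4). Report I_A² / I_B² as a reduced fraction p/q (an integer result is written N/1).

63/55

Shared (l₁,l₂,l₃)=(6,6,4): N and (l;000)² cancel in I_A²/I_B².
A: Δ = 8!·4!·4!/17! = 1/15315300; Racah Σ t=5..6: t=5:−1/103680 t=6:+1/207360 = -1/207360; ⇒ 3j(6 6 4; -3 0 3)² = 21/2431, sgn +1
B: Δ = 8!·4!·4!/17! = 1/15315300; Racah Σ t=7..7: t=7:−1/2903040 = -1/2903040; ⇒ 3j(6 6 4; -5 1 4)² = 5/663, sgn -1
I_A²/I_B² = (21/2431)/(5/663) = 63/55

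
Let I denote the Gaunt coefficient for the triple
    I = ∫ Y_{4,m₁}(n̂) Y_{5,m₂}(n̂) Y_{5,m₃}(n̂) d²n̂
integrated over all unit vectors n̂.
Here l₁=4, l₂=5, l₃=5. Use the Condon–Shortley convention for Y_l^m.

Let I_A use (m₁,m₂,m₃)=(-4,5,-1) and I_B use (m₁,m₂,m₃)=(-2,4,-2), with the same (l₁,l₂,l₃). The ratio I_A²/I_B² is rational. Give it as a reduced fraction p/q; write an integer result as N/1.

l's match ⇒ only the (l;m) 3-j factors differ between A and B.
A: triangle coeff Δ(4,5,5) = 1/3153150; Σ_t [4,4]: t=4:+1/414720 = 1/414720; (3j)²=2/429 [(4 5 5; -4 5 -1)], sign=+1
B: triangle coeff Δ(4,5,5) = 1/3153150; Σ_t [3,4]: t=3:−1/25920 t=4:+1/11520 = 1/20736; (3j)²=5/429 [(4 5 5; -2 4 -2)], sign=-1
I_A²/I_B² = (2/429)/(5/429) = 2/5

2/5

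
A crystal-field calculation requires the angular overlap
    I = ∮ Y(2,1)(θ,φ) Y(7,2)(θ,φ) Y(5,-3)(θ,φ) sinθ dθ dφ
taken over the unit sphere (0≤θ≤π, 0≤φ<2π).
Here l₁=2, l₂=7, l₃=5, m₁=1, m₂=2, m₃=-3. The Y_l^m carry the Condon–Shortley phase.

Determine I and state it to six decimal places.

Rules hold: Σm=0, L=14 even, 5≤5≤9.
N = 5·15·11 = 825
Δ = 4!·0!·10!/15! = 1/15015
Racah Σ t=2..2: t=2:+1/57600 = 1/57600
⇒ 3j(2 7 5; 0 0 0)² = 21/715, sgn -1
Racah Σ t=1..1: t=1:−1/483840 = -1/483840
⇒ 3j(2 7 5; 1 2 -3)² = 6/1001, sgn -1
4πI² = N·(3j₀)²·(3jₘ)² = 270/1859
I = +1·√(0.145239/4π) = 0.10750713

0.107507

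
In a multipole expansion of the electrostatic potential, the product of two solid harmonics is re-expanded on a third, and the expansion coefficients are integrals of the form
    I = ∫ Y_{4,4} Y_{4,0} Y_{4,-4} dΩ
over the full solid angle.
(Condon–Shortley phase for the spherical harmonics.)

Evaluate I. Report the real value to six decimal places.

Checks pass: Σm=0; 12 even; l₃=4∈[0,8].
(2·4+1)(2·4+1)(2·4+1) = 729
Δ: 4! 4! 4! / 13! → 1/450450
sum: t=0:+1/13824 t=1:−1/216 t=2:+1/64 t=3:−1/216 t=4:+1/13824 = 5/768
3j²(4 4 4; 0 0 0) = Δ·Π!·Σ² = 18/1001  (sign +1)
sum: t=0:+1/13824 = 1/13824
3j²(4 4 4; 4 0 -4) = Δ·Π!·Σ² = 14/1287  (sign +1)
combine: 4πI² = 729·18/1001·14/1287 = 2916/20449
take √, sign +1: I = 0.10652531

0.106525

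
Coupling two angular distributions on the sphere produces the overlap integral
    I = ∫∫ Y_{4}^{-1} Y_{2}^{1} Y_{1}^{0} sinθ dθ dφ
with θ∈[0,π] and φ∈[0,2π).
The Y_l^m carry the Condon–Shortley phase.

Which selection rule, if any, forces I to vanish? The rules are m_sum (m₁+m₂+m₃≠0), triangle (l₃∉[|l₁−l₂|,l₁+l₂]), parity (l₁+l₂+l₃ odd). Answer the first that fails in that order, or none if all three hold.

Σmᵢ = 0  ✓
l₃∈[|l₁−l₂|,l₁+l₂]=[2,6], have l₃=1  ✗
Σlᵢ = 7 ⇒ odd

triangle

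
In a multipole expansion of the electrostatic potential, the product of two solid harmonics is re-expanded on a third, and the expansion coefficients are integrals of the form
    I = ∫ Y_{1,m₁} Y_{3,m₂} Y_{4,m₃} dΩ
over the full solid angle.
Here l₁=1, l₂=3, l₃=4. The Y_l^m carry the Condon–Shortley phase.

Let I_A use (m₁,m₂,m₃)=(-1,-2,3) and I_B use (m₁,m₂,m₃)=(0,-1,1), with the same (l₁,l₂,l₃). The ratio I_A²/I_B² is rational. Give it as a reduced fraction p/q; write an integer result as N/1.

7/5

Same 1,3,4: normalisation and zero-m 3j drop out of the ratio.
A: Δ: 0! 2! 6! / 9! → 1/252; sum: t=0:+1/240 = 1/240; 3j²(1 3 4; -1 -2 3) = Δ·Π!·Σ² = 1/12  (sign -1)
B: Δ: 0! 2! 6! / 9! → 1/252; sum: t=0:+1/48 = 1/48; 3j²(1 3 4; 0 -1 1) = Δ·Π!·Σ² = 5/84  (sign -1)
I_A²/I_B² = (1/12)/(5/84) = 7/5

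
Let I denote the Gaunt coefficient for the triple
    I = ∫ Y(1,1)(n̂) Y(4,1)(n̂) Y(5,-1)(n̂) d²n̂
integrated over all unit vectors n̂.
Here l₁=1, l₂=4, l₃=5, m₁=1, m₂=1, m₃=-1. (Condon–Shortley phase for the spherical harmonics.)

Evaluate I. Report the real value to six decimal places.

m-sum = 1 + 1 − 1 = 1 ≠ 0 ⇒ I = 0

0.000000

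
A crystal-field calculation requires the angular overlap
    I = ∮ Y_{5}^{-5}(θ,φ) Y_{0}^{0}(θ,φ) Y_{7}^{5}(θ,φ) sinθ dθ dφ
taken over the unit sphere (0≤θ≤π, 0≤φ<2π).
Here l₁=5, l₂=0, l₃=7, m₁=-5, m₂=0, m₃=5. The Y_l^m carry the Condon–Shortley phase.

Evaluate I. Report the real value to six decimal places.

|5−0|≤7≤5+0 violated ⇒ I = 0

0.000000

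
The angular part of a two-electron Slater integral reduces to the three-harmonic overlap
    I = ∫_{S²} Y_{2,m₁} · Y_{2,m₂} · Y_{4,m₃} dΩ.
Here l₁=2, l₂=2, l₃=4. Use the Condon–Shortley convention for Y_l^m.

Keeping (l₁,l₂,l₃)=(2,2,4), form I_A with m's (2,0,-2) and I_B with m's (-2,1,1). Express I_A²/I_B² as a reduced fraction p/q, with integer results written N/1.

3/1

Shared (l₁,l₂,l₃)=(2,2,4): N and (l;000)² cancel in I_A²/I_B².
A: Δ = 0!·4!·4!/9! = 1/630; Racah Σ t=0..0: t=0:+1/96 = 1/96; ⇒ 3j(2 2 4; 2 0 -2)² = 1/42, sgn +1
B: Δ = 0!·4!·4!/9! = 1/630; Racah Σ t=0..0: t=0:+1/144 = 1/144; ⇒ 3j(2 2 4; -2 1 1)² = 1/126, sgn -1
I_A²/I_B² = (1/42)/(1/126) = 3/1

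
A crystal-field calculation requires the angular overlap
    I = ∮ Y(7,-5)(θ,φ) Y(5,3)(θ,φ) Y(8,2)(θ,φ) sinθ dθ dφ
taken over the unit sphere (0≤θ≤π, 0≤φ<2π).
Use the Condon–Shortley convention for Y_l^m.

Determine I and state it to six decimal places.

m-sum 0 ✓  L=20 even ✓  2≤8≤12 ✓
Π(2lᵢ+1) = 15×11×17 = 2805
triangle coeff Δ(7,5,8) = 1/814773960
Σ_t [0,4]: t=0:+1/87091200 t=1:−1/4976640 t=2:+1/2073600 t=3:−1/4976640 t=4:+1/87091200 = 1/9676800
(3j)²=360/46189 [(7 5 8; 0 0 0)], sign=+1
Σ_t [2,4]: t=2:+1/10450944000 t=3:−1/261273600 t=4:+1/92897280 = 7/995328000
(3j)²=1029/83980 [(7 5 8; -5 3 2)], sign=+1
⇒ 4πI² = 277830/1037153
I = (+1)√(277830/1037153/(4π)) = 0.14600349

0.146003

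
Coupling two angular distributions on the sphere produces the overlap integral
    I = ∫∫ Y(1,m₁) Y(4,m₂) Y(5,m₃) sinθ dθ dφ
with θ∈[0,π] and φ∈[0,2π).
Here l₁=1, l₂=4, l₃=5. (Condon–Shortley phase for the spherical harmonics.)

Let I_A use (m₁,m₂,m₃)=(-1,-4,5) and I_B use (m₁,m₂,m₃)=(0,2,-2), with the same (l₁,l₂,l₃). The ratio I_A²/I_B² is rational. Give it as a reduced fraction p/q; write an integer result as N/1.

15/7

Shared (l₁,l₂,l₃)=(1,4,5): N and (l;000)² cancel in I_A²/I_B².
A: Δ = 0!·2!·8!/11! = 1/495; Racah Σ t=0..0: t=0:+1/80640 = 1/80640; ⇒ 3j(1 4 5; -1 -4 5)² = 1/11, sgn +1
B: Δ = 0!·2!·8!/11! = 1/495; Racah Σ t=0..0: t=0:+1/1440 = 1/1440; ⇒ 3j(1 4 5; 0 2 -2)² = 7/165, sgn -1
I_A²/I_B² = (1/11)/(7/165) = 15/7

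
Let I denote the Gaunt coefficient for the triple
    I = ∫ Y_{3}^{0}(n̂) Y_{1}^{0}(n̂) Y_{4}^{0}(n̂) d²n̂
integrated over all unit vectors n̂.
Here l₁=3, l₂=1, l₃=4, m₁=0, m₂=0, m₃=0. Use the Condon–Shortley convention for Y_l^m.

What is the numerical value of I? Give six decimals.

0.246233

Rules hold: Σm=0, L=8 even, 2≤4≤4.
N = 7·3·9 = 189
Δ = 0!·6!·2!/9! = 1/252
Racah Σ t=0..0: t=0:+1/36 = 1/36
⇒ 3j(3 1 4; 0 0 0)² = 4/63, sgn +1
(m-triple is (0,0,0) — same symbol as above.)
4πI² = N·(3j₀)²·(3jₘ)² = 16/21
I = +1·√(0.761905/4π) = 0.24623252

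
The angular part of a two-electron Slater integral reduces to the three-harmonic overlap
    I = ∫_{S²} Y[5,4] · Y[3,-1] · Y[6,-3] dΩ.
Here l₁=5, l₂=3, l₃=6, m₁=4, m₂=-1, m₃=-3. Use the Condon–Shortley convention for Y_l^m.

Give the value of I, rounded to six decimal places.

0.176531

Checks pass: Σm=0; 14 even; l₃=6∈[2,8].
(2·5+1)(2·3+1)(2·6+1) = 1001
Δ: 2! 8! 4! / 15! → 1/675675
sum: t=0:+1/8640 t=1:−1/2304 t=2:+1/8640 = -7/34560
3j²(5 3 6; 0 0 0) = Δ·Π!·Σ² = 7/429  (sign -1)
sum: t=0:+1/40320 t=1:−1/241920 = 1/48384
3j²(5 3 6; 4 -1 -3) = Δ·Π!·Σ² = 24/1001  (sign -1)
combine: 4πI² = 1001·7/429·24/1001 = 56/143
take √, sign +1: I = 0.17653103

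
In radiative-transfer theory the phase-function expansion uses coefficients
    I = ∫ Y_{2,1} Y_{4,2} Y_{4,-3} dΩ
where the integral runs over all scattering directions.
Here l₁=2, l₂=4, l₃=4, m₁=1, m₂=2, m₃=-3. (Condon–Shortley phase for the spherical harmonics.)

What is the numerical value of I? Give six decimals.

-0.187702

m-sum 0 ✓  L=10 even ✓  2≤4≤6 ✓
Π(2lᵢ+1) = 5×9×9 = 405
triangle coeff Δ(2,4,4) = 1/13860
Σ_t [0,2]: t=0:+1/192 t=1:−1/36 t=2:+1/192 = -5/288
(3j)²=20/693 [(2 4 4; 0 0 0)], sign=-1
Σ_t [0,1]: t=0:+1/1440 t=1:−1/240 = -1/288
(3j)²=5/132 [(2 4 4; 1 2 -3)], sign=+1
⇒ 4πI² = 375/847
I = (-1)√(375/847/(4π)) = -0.18770204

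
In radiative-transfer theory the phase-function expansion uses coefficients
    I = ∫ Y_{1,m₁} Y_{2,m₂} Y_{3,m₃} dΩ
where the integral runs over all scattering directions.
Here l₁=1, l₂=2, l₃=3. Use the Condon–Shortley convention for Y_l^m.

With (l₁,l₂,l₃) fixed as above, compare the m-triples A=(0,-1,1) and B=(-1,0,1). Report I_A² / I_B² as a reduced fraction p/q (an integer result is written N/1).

Shared (l₁,l₂,l₃)=(1,2,3): N and (l;000)² cancel in I_A²/I_B².
A: Δ = 0!·2!·4!/7! = 1/105; Racah Σ t=0..0: t=0:+1/6 = 1/6; ⇒ 3j(1 2 3; 0 -1 1)² = 8/105, sgn +1
B: Δ = 0!·2!·4!/7! = 1/105; Racah Σ t=0..0: t=0:+1/8 = 1/8; ⇒ 3j(1 2 3; -1 0 1)² = 2/35, sgn +1
I_A²/I_B² = (8/105)/(2/35) = 4/3

4/3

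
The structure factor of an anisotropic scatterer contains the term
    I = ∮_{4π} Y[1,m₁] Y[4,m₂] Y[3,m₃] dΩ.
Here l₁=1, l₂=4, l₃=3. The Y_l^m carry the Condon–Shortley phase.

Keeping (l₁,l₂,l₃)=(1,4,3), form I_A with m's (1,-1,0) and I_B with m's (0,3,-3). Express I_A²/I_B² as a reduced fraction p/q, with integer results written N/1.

10/7

l's match ⇒ only the (l;m) 3-j factors differ between A and B.
A: triangle coeff Δ(1,4,3) = 1/252; Σ_t [0,0]: t=0:+1/72 = 1/72; (3j)²=5/126 [(1 4 3; 1 -1 0)], sign=-1
B: triangle coeff Δ(1,4,3) = 1/252; Σ_t [1,1]: t=1:−1/720 = -1/720; (3j)²=1/36 [(1 4 3; 0 3 -3)], sign=-1
I_A²/I_B² = (5/126)/(1/36) = 10/7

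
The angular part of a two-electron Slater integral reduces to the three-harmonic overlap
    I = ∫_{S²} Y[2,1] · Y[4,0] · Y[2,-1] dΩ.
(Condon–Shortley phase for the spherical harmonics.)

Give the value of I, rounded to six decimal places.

Checks pass: Σm=0; 8 even; l₃=2∈[2,6].
(2·2+1)(2·4+1)(2·2+1) = 225
Δ: 4! 0! 4! / 9! → 1/630
sum: t=2:+1/16 = 1/16
3j²(2 4 2; 0 0 0) = Δ·Π!·Σ² = 2/35  (sign +1)
sum: t=1:−1/36 = -1/36
3j²(2 4 2; 1 0 -1) = Δ·Π!·Σ² = 8/315  (sign +1)
combine: 4πI² = 225·2/35·8/315 = 16/49
take √, sign +1: I = 0.16119702

0.161197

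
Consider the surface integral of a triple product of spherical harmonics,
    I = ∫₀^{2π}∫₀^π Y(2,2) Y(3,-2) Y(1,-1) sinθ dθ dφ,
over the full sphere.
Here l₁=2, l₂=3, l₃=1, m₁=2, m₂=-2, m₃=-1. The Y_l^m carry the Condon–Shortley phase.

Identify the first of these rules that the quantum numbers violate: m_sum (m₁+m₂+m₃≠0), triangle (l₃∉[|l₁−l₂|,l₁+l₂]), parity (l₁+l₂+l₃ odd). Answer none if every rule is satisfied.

Σmᵢ = -1  ✗
l₃∈[|l₁−l₂|,l₁+l₂]=[1,5], have l₃=1
Σlᵢ = 6 ⇒ even

m_sum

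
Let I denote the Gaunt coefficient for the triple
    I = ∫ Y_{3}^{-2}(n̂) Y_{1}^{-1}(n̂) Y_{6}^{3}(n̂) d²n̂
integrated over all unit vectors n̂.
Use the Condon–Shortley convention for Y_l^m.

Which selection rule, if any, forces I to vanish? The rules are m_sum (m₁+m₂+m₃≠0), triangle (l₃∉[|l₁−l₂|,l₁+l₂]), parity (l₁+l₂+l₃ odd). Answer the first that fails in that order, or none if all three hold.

azimuthal sum: -2 − 1 + 3 = 0  ✓
2 ≤ 6 ≤ 4 (triangle on l)  ✗
L = 3 + 1 + 6 = 10 (even)

triangle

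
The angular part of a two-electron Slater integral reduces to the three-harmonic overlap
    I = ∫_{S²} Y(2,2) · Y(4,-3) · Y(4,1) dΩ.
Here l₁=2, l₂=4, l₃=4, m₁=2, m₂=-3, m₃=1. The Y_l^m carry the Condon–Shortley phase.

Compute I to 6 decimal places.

0.159270

Checks pass: Σm=0; 10 even; l₃=4∈[2,6].
(2·2+1)(2·4+1)(2·4+1) = 405
Δ: 2! 2! 6! / 11! → 1/13860
sum: t=0:+1/192 t=1:−1/36 t=2:+1/192 = -5/288
3j²(2 4 4; 0 0 0) = Δ·Π!·Σ² = 20/693  (sign -1)
sum: t=0:+1/480 = 1/480
3j²(2 4 4; 2 -3 1) = Δ·Π!·Σ² = 3/110  (sign -1)
combine: 4πI² = 405·20/693·3/110 = 270/847
take √, sign +1: I = 0.15927046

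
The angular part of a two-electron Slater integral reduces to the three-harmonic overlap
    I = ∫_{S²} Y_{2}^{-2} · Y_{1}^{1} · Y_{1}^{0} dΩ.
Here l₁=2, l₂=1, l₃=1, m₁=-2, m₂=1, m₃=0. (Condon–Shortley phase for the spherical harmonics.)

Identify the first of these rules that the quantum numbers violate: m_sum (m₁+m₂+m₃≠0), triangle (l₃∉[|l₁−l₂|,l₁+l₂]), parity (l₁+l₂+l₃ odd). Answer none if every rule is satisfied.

m_sum

Σmᵢ = -1  ✗
l₃∈[|l₁−l₂|,l₁+l₂]=[1,3], have l₃=1
Σlᵢ = 4 ⇒ even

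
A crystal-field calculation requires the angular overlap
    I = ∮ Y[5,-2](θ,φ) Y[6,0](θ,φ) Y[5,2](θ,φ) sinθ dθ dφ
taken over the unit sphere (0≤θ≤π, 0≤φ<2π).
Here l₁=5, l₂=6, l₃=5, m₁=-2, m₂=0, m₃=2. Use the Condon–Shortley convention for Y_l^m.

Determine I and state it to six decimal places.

-0.110455

Rules hold: Σm=0, L=16 even, 1≤5≤11.
N = 11·13·11 = 1573
Δ = 6!·4!·6!/17! = 1/28588560
Racah Σ t=1..5: t=1:−1/345600 t=2:+1/13824 t=3:−1/5184 t=4:+1/13824 t=5:−1/345600 = -7/129600
⇒ 3j(5 6 5; 0 0 0)² = 80/7293, sgn +1
Racah Σ t=3..6: t=3:−1/31104 t=4:+1/13824 t=5:−1/57600 t=6:+1/3110400 = 1/43200
⇒ 3j(5 6 5; -2 0 2)² = 108/12155, sgn -1
4πI² = N·(3j₀)²·(3jₘ)² = 576/3757
I = -1·√(0.153314/4π) = -0.11045508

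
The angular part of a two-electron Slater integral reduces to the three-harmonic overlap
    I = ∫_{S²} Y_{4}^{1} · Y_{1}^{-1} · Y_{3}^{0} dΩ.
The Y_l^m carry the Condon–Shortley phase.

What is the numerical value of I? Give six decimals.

Rules hold: Σm=0, L=8 even, 3≤3≤5.
N = 9·3·7 = 189
Δ = 2!·6!·0!/9! = 1/252
Racah Σ t=1..1: t=1:−1/36 = -1/36
⇒ 3j(4 1 3; 0 0 0)² = 4/63, sgn +1
Racah Σ t=0..0: t=0:+1/72 = 1/72
⇒ 3j(4 1 3; 1 -1 0)² = 5/126, sgn -1
4πI² = N·(3j₀)²·(3jₘ)² = 10/21
I = -1·√(0.47619/4π) = -0.19466390

-0.194664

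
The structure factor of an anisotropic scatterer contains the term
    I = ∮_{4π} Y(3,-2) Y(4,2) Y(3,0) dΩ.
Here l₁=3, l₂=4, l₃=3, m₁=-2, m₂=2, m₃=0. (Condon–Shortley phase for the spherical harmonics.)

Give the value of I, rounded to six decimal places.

Rules hold: Σm=0, L=10 even, 1≤3≤7.
N = 7·9·7 = 441
Δ = 4!·2!·4!/11! = 1/34650
Racah Σ t=1..3: t=1:−1/72 t=2:+1/16 t=3:−1/72 = 5/144
⇒ 3j(3 4 3; 0 0 0)² = 2/77, sgn -1
Racah Σ t=3..4: t=3:−1/72 t=4:+1/96 = -1/288
⇒ 3j(3 4 3; -2 2 0)² = 1/462, sgn +1
4πI² = N·(3j₀)²·(3jₘ)² = 3/121
I = -1·√(0.0247934/4π) = -0.04441841

-0.044418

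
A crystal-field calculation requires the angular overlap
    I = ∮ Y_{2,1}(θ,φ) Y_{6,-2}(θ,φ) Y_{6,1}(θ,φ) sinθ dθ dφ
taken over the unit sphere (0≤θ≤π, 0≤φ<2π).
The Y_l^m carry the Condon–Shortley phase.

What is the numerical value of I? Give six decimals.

m-sum 0 ✓  L=14 even ✓  4≤6≤8 ✓
Π(2lᵢ+1) = 5×13×13 = 845
triangle coeff Δ(2,6,6) = 1/90090
Σ_t [0,2]: t=0:+1/69120 t=1:−1/14400 t=2:+1/69120 = -7/172800
(3j)²=14/715 [(2 6 6; 0 0 0)], sign=-1
Σ_t [0,1]: t=0:+1/34560 t=1:−1/60480 = 1/80640
(3j)²=6/1001 [(2 6 6; 1 -2 1)], sign=-1
⇒ 4πI² = 12/121
I = (+1)√(12/121/(4π)) = 0.08883682

0.088837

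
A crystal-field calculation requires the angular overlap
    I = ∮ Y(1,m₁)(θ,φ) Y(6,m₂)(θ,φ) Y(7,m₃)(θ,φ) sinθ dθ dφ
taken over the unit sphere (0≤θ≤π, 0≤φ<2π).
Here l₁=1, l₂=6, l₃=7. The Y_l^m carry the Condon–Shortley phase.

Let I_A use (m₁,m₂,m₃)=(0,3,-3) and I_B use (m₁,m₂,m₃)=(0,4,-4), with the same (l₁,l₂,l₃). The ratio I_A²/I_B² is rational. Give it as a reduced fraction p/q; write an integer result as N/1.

40/33

Shared (l₁,l₂,l₃)=(1,6,7): N and (l;000)² cancel in I_A²/I_B².
A: Δ = 0!·2!·12!/15! = 1/1365; Racah Σ t=0..0: t=0:+1/2177280 = 1/2177280; ⇒ 3j(1 6 7; 0 3 -3)² = 8/273, sgn +1
B: Δ = 0!·2!·12!/15! = 1/1365; Racah Σ t=0..0: t=0:+1/7257600 = 1/7257600; ⇒ 3j(1 6 7; 0 4 -4)² = 11/455, sgn -1
I_A²/I_B² = (8/273)/(11/455) = 40/33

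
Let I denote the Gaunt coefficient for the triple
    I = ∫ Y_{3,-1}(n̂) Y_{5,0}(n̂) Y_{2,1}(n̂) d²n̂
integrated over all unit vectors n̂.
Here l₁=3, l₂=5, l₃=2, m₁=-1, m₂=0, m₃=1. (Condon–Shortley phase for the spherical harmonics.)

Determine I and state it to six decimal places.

Rules hold: Σm=0, L=10 even, 2≤2≤8.
N = 7·11·5 = 385
Δ = 6!·0!·4!/11! = 1/2310
Racah Σ t=3..3: t=3:−1/144 = -1/144
⇒ 3j(3 5 2; 0 0 0)² = 10/231, sgn -1
Racah Σ t=4..4: t=4:+1/288 = 1/288
⇒ 3j(3 5 2; -1 0 1)² = 5/231, sgn -1
4πI² = N·(3j₀)²·(3jₘ)² = 250/693
I = +1·√(0.36075/4π) = 0.16943318

0.169433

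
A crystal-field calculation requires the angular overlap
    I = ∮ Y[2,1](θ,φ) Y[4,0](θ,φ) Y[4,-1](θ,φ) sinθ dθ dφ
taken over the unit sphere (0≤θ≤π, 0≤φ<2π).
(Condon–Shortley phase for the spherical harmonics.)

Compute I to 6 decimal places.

Checks pass: Σm=0; 10 even; l₃=4∈[2,6].
(2·2+1)(2·4+1)(2·4+1) = 405
Δ: 2! 2! 6! / 11! → 1/13860
sum: t=0:+1/192 t=1:−1/36 t=2:+1/192 = -5/288
3j²(2 4 4; 0 0 0) = Δ·Π!·Σ² = 20/693  (sign -1)
sum: t=0:+1/96 t=1:−1/72 = -1/288
3j²(2 4 4; 1 0 -1) = Δ·Π!·Σ² = 1/462  (sign +1)
combine: 4πI² = 405·20/693·1/462 = 150/5929
take √, sign -1: I = -0.04486937

-0.044869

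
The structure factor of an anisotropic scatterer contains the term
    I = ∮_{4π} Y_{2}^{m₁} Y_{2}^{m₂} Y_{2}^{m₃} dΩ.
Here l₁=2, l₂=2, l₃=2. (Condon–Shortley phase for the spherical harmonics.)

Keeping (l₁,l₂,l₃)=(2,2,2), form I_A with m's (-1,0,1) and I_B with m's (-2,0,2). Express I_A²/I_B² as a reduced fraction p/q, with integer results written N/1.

1/4

Same 2,2,2: normalisation and zero-m 3j drop out of the ratio.
A: Δ: 2! 2! 2! / 7! → 1/630; sum: t=1:−1/2 t=2:+1/4 = -1/4; 3j²(2 2 2; -1 0 1) = Δ·Π!·Σ² = 1/70  (sign +1)
B: Δ: 2! 2! 2! / 7! → 1/630; sum: t=2:+1/8 = 1/8; 3j²(2 2 2; -2 0 2) = Δ·Π!·Σ² = 2/35  (sign +1)
I_A²/I_B² = (1/70)/(2/35) = 1/4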